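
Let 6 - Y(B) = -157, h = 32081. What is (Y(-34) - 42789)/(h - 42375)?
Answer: 21313/5147 ≈ 4.1409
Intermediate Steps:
Y(B) = 163 (Y(B) = 6 - 1*(-157) = 6 + 157 = 163)
(Y(-34) - 42789)/(h - 42375) = (163 - 42789)/(32081 - 42375) = -42626/(-10294) = -42626*(-1/10294) = 21313/5147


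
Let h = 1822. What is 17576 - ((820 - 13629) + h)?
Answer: 28563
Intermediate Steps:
17576 - ((820 - 13629) + h) = 17576 - ((820 - 13629) + 1822) = 17576 - (-12809 + 1822) = 17576 - 1*(-10987) = 17576 + 10987 = 28563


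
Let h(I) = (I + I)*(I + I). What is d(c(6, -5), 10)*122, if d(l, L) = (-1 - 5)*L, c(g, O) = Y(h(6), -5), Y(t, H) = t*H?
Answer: -7320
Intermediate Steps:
h(I) = 4*I**2 (h(I) = (2*I)*(2*I) = 4*I**2)
Y(t, H) = H*t
c(g, O) = -720 (c(g, O) = -20*6**2 = -20*36 = -5*144 = -720)
d(l, L) = -6*L
d(c(6, -5), 10)*122 = -6*10*122 = -60*122 = -7320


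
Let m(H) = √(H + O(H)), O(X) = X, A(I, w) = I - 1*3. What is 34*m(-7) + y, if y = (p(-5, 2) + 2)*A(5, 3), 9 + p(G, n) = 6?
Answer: -2 + 34*I*√14 ≈ -2.0 + 127.22*I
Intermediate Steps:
A(I, w) = -3 + I (A(I, w) = I - 3 = -3 + I)
p(G, n) = -3 (p(G, n) = -9 + 6 = -3)
y = -2 (y = (-3 + 2)*(-3 + 5) = -1*2 = -2)
m(H) = √2*√H (m(H) = √(H + H) = √(2*H) = √2*√H)
34*m(-7) + y = 34*(√2*√(-7)) - 2 = 34*(√2*(I*√7)) - 2 = 34*(I*√14) - 2 = 34*I*√14 - 2 = -2 + 34*I*√14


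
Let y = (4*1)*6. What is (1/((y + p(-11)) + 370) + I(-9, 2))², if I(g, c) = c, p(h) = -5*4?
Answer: 561001/139876 ≈ 4.0107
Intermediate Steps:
p(h) = -20
y = 24 (y = 4*6 = 24)
(1/((y + p(-11)) + 370) + I(-9, 2))² = (1/((24 - 20) + 370) + 2)² = (1/(4 + 370) + 2)² = (1/374 + 2)² = (749/374)² = 561001/139876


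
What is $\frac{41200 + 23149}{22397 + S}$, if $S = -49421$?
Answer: $- \frac{64349}{27024} \approx -2.3812$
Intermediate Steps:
$\frac{41200 + 23149}{22397 + S} = \frac{41200 + 23149}{22397 - 49421} = \frac{64349}{-27024} = 64349 \left(- \frac{1}{27024}\right) = - \frac{64349}{27024}$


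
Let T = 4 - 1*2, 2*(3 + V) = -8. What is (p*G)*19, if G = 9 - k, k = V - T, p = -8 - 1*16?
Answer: -8208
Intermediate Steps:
V = -7 (V = -3 + (1/2)*(-8) = -3 - 4 = -7)
T = 2 (T = 4 - 2 = 2)
p = -24 (p = -8 - 16 = -24)
k = -9 (k = -7 - 1*2 = -7 - 2 = -9)
G = 18 (G = 9 - 1*(-9) = 9 + 9 = 18)
(p*G)*19 = -24*18*19 = -432*19 = -8208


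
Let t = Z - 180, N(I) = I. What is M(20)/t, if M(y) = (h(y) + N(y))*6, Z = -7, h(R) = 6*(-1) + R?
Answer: -12/11 ≈ -1.0909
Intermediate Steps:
h(R) = -6 + R
t = -187 (t = -7 - 180 = -187)
M(y) = -36 + 12*y (M(y) = ((-6 + y) + y)*6 = (-6 + 2*y)*6 = -36 + 12*y)
M(20)/t = (-36 + 12*20)/(-187) = (-36 + 240)*(-1/187) = 204*(-1/187) = -12/11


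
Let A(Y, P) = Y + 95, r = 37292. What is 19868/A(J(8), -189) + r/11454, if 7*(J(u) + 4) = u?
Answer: 269504974/1231305 ≈ 218.88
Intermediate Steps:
J(u) = -4 + u/7
A(Y, P) = 95 + Y
19868/A(J(8), -189) + r/11454 = 19868/(95 + (-4 + (⅐)*8)) + 37292/11454 = 19868/(95 + (-4 + 8/7)) + 37292*(1/11454) = 19868/(95 - 20/7) + 18646/5727 = 19868/(645/7) + 18646/5727 = 19868*(7/645) + 18646/5727 = 139076/645 + 18646/5727 = 269504974/1231305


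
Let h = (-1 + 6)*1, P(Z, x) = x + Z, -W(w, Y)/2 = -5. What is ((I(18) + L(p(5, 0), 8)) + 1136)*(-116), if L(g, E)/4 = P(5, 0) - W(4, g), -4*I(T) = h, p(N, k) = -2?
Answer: -129311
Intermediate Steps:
W(w, Y) = 10 (W(w, Y) = -2*(-5) = 10)
P(Z, x) = Z + x
h = 5 (h = 5*1 = 5)
I(T) = -5/4 (I(T) = -¼*5 = -5/4)
L(g, E) = -20 (L(g, E) = 4*((5 + 0) - 1*10) = 4*(5 - 10) = 4*(-5) = -20)
((I(18) + L(p(5, 0), 8)) + 1136)*(-116) = ((-5/4 - 20) + 1136)*(-116) = (-85/4 + 1136)*(-116) = (4459/4)*(-116) = -129311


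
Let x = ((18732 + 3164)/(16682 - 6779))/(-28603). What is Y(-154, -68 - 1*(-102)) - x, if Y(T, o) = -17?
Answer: -4815321757/283255509 ≈ -17.000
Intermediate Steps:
x = -21896/283255509 (x = (21896/9903)*(-1/28603) = -21896/283255509 ≈ -7.7301e-5)
Y(-154, -68 - 1*(-102)) - x = -17 - 1*(-21896/283255509) = -17 + 21896/283255509 = -4815321757/283255509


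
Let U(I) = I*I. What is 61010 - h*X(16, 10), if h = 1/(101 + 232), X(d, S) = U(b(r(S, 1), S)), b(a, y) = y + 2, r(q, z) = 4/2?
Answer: 2257354/37 ≈ 61010.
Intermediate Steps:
r(q, z) = 2 (r(q, z) = 4*(1/2) = 2)
b(a, y) = 2 + y
U(I) = I**2
X(d, S) = (2 + S)**2
h = 1/333 ≈ 0.0030030
61010 - h*X(16, 10) = 61010 - (2 + 10)**2/333 = 61010 - 12**2/333 = 61010 - 144/333 = 61010 - 1*16/37 = 61010 - 16/37 = 2257354/37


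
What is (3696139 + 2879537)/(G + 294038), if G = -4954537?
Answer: -6575676/4660499 ≈ -1.4109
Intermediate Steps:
(3696139 + 2879537)/(G + 294038) = (3696139 + 2879537)/(-4954537 + 294038) = 6575676/(-4660499) = 6575676*(-1/4660499) = -6575676/4660499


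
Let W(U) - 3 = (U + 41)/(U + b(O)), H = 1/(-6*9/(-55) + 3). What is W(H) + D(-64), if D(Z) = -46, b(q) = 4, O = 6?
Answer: -30999/931 ≈ -33.296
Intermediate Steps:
H = 55/219 (H = 1/(-54*(-1/55) + 3) = 1/(54/55 + 3) = 1/(219/55) = 55/219 ≈ 0.25114)
W(U) = 3 + (41 + U)/(4 + U) (W(U) = 3 + (U + 41)/(U + 4) = 3 + (41 + U)/(4 + U))
W(H) + D(-64) = (53 + 4*(55/219))/(4 + 55/219) - 46 = (53 + 220/219)/(931/219) - 46 = (219/931)*(11827/219) - 46 = 11827/931 - 46 = -30999/931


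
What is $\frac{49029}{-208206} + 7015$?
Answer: $\frac{486838687}{69402} \approx 7014.8$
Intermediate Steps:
$\frac{49029}{-208206} + 7015 = 49029 \left(- \frac{1}{208206}\right) + 7015 = - \frac{16343}{69402} + 7015 = \frac{486838687}{69402}$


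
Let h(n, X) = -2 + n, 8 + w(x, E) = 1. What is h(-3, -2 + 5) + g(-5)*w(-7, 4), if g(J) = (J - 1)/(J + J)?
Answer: -46/5 ≈ -9.2000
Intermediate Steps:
g(J) = (-1 + J)/(2*J) (g(J) = (-1 + J)/((2*J)) = (-1 + J)*(1/(2*J)) = (-1 + J)/(2*J))
w(x, E) = -7 (w(x, E) = -8 + 1 = -7)
h(-3, -2 + 5) + g(-5)*w(-7, 4) = (-2 - 3) + ((1/2)*(-1 - 5)/(-5))*(-7) = -5 + ((1/2)*(-1/5)*(-6))*(-7) = -5 + (3/5)*(-7) = -5 - 21/5 = -46/5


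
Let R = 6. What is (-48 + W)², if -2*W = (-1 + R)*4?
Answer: 3364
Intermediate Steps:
W = -10 (W = -(-1 + 6)*4/2 = -5*4/2 = -½*20 = -10)
(-48 + W)² = (-48 - 10)² = (-58)² = 3364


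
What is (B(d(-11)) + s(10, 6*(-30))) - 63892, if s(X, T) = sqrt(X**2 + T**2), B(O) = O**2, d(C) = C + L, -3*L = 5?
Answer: -573584/9 + 50*sqrt(13) ≈ -63551.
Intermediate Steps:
L = -5/3 (L = -1/3*5 = -5/3 ≈ -1.6667)
d(C) = -5/3 + C (d(C) = C - 5/3 = -5/3 + C)
s(X, T) = sqrt(T**2 + X**2)
(B(d(-11)) + s(10, 6*(-30))) - 63892 = ((-5/3 - 11)**2 + sqrt((6*(-30))**2 + 10**2)) - 63892 = ((-38/3)**2 + sqrt((-180)**2 + 100)) - 63892 = (1444/9 + sqrt(32400 + 100)) - 63892 = (1444/9 + sqrt(32500)) - 63892 = (1444/9 + 50*sqrt(13)) - 63892 = -573584/9 + 50*sqrt(13)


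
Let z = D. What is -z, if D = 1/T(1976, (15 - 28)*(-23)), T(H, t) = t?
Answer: -1/299 ≈ -0.0033445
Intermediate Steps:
D = 1/299 (D = 1/((15 - 28)*(-23)) = 1/(-13*(-23)) = 1/299 ≈ 0.0033445)
z = 1/299 ≈ 0.0033445
-z = -1*1/299 = -1/299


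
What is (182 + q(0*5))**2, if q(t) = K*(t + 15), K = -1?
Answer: 27889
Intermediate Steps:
q(t) = -15 - t (q(t) = -(t + 15) = -(15 + t) = -15 - t)
(182 + q(0*5))**2 = (182 + (-15 - 0*5))**2 = (182 + (-15 - 1*0))**2 = (182 + (-15 + 0))**2 = (182 - 15)**2 = 167**2 = 27889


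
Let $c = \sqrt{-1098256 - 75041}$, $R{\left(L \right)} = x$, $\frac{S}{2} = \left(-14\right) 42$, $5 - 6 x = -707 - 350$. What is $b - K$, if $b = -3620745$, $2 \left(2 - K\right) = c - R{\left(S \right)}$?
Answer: $- \frac{7241671}{2} + \frac{i \sqrt{1173297}}{2} \approx -3.6208 \cdot 10^{6} + 541.59 i$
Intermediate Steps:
$x = 177$ ($x = \frac{5}{6} - \frac{-707 - 350}{6} = \frac{5}{6} - - \frac{1057}{6} = \frac{5}{6} + \frac{1057}{6} = 177$)
$S = -1176$ ($S = 2 \left(\left(-14\right) 42\right) = 2 \left(-588\right) = -1176$)
$R{\left(L \right)} = 177$
$c = i \sqrt{1173297}$ ($c = \sqrt{-1173297} = i \sqrt{1173297} \approx 1083.2 i$)
$K = \frac{181}{2} - \frac{i \sqrt{1173297}}{2}$ ($K = 2 - \frac{i \sqrt{1173297} - 177}{2} = 2 - \frac{-177 + i \sqrt{1173297}}{2} = 2 + \left(\frac{177}{2} - \frac{i \sqrt{1173297}}{2}\right) = \frac{181}{2} - \frac{i \sqrt{1173297}}{2} \approx 90.5 - 541.59 i$)
$b - K = -3620745 - \left(\frac{181}{2} - \frac{i \sqrt{1173297}}{2}\right) = - \frac{7241671}{2} + \frac{i \sqrt{1173297}}{2}$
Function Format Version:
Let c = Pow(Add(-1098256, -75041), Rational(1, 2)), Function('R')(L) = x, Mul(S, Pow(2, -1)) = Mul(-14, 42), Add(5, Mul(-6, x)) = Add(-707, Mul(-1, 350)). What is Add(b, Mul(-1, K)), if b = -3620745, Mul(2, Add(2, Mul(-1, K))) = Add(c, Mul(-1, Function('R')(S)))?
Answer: Add(Rational(-7241671, 2), Mul(Rational(1, 2), I, Pow(1173297, Rational(1, 2)))) ≈ Add(-3.6208e+6, Mul(541.59, I))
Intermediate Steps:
x = 177 (x = Add(Rational(5, 6), Mul(Rational(-1, 6), Add(-707, Mul(-1, 350)))) = Add(Rational(5, 6), Mul(Rational(-1, 6), Add(-707, -350))) = Add(Rational(5, 6), Mul(Rational(-1, 6), -1057)) = Add(Rational(5, 6), Rational(1057, 6)) = 177)
S = -1176 (S = Mul(2, Mul(-14, 42)) = Mul(2, -588) = -1176)
Function('R')(L) = 177
c = Mul(I, Pow(1173297, Rational(1, 2))) (c = Pow(-1173297, Rational(1, 2)) = Mul(I, Pow(1173297, Rational(1, 2))) ≈ Mul(1083.2, I))
K = Add(Rational(181, 2), Mul(Rational(-1, 2), I, Pow(1173297, Rational(1, 2)))) (K = Add(2, Mul(Rational(-1, 2), Add(Mul(I, Pow(1173297, Rational(1, 2))), Mul(-1, 177)))) = Add(2, Mul(Rational(-1, 2), Add(Mul(I, Pow(1173297, Rational(1, 2))), -177))) = Add(2, Mul(Rational(-1, 2), Add(-177, Mul(I, Pow(1173297, Rational(1, 2)))))) = Add(2, Add(Rational(177, 2), Mul(Rational(-1, 2), I, Pow(1173297, Rational(1, 2))))) = Add(Rational(181, 2), Mul(Rational(-1, 2), I, Pow(1173297, Rational(1, 2)))) ≈ Add(90.500, Mul(-541.59, I)))
Add(b, Mul(-1, K)) = Add(-3620745, Mul(-1, Add(Rational(181, 2), Mul(Rational(-1, 2), I, Pow(1173297, Rational(1, 2)))))) = Add(-3620745, Add(Rational(-181, 2), Mul(Rational(1, 2), I, Pow(1173297, Rational(1, 2))))) = Add(Rational(-7241671, 2), Mul(Rational(1, 2), I, Pow(1173297, Rational(1, 2))))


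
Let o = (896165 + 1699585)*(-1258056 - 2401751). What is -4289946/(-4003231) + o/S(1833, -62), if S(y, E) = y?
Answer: -12676823464088652244/2445974141 ≈ -5.1827e+9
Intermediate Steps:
o = -9499944020250 (o = 2595750*(-3659807) = -9499944020250)
-4289946/(-4003231) + o/S(1833, -62) = -4289946/(-4003231) - 9499944020250/1833 = -4289946*(-1/4003231) - 9499944020250*1/1833 = 4289946/4003231 - 3166648006750/611 = -12676823464088652244/2445974141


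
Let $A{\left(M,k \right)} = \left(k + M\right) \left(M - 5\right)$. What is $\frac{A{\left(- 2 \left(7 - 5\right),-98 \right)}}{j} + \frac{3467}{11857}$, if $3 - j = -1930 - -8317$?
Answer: $\frac{1874767}{12615848} \approx 0.1486$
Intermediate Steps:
$j = -6384$ ($j = 3 - \left(-1930 - -8317\right) = 3 - \left(-1930 + 8317\right) = 3 - 6387 = -6384$)
$A{\left(M,k \right)} = \left(-5 + M\right) \left(M + k\right)$ ($A{\left(M,k \right)} = \left(M + k\right) \left(-5 + M\right) = \left(-5 + M\right) \left(M + k\right)$)
$\frac{A{\left(- 2 \left(7 - 5\right),-98 \right)}}{j} + \frac{3467}{11857} = \frac{\left(- 2 \left(7 - 5\right)\right)^{2} - 5 \left(- 2 \left(7 - 5\right)\right) - -490 + - 2 \left(7 - 5\right) \left(-98\right)}{-6384} + \frac{3467}{11857} = \left(\left(\left(-2\right) 2\right)^{2} - 5 \left(\left(-2\right) 2\right) + 490 + \left(-2\right) 2 \left(-98\right)\right) \left(- \frac{1}{6384}\right) + 3467 \cdot \frac{1}{11857} = \left(\left(-4\right)^{2} - -20 + 490 - -392\right) \left(- \frac{1}{6384}\right) + \frac{3467}{11857} = \left(16 + 20 + 490 + 392\right) \left(- \frac{1}{6384}\right) + \frac{3467}{11857} = 918 \left(- \frac{1}{6384}\right) + \frac{3467}{11857} = - \frac{153}{1064} + \frac{3467}{11857} = \frac{1874767}{12615848}$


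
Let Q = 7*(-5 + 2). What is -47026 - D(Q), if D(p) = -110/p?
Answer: -987656/21 ≈ -47031.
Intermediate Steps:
Q = -21 (Q = 7*(-3) = -21)
-47026 - D(Q) = -47026 - (-110)/(-21) = -47026 - (-110)*(-1)/21 = -47026 - 1*110/21 = -47026 - 110/21 = -987656/21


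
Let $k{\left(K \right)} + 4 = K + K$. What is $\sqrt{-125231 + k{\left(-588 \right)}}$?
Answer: $i \sqrt{126411} \approx 355.54 i$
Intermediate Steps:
$k{\left(K \right)} = -4 + 2 K$ ($k{\left(K \right)} = -4 + \left(K + K\right) = -4 + 2 K$)
$\sqrt{-125231 + k{\left(-588 \right)}} = \sqrt{-125231 + \left(-4 + 2 \left(-588\right)\right)} = \sqrt{-125231 - 1180} = \sqrt{-126411} = i \sqrt{126411}$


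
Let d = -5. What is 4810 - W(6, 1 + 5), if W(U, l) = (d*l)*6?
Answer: 4990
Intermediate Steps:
W(U, l) = -30*l (W(U, l) = -5*l*6 = -30*l)
4810 - W(6, 1 + 5) = 4810 - (-30)*(1 + 5) = 4810 - (-30)*6 = 4810 - 1*(-180) = 4810 + 180 = 4990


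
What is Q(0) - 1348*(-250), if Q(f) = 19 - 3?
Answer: 337016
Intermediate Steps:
Q(f) = 16
Q(0) - 1348*(-250) = 16 - 1348*(-250) = 16 + 337000 = 337016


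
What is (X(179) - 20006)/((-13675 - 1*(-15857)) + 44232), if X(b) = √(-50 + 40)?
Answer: -10003/23207 + I*√10/46414 ≈ -0.43103 + 6.8132e-5*I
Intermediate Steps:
X(b) = I*√10 (X(b) = √(-10) = I*√10)
(X(179) - 20006)/((-13675 - 1*(-15857)) + 44232) = (I*√10 - 20006)/((-13675 - 1*(-15857)) + 44232) = (-20006 + I*√10)/((-13675 + 15857) + 44232) = (-20006 + I*√10)/(2182 + 44232) = (-20006 + I*√10)/46414 = (-20006 + I*√10)*(1/46414) = -10003/23207 + I*√10/46414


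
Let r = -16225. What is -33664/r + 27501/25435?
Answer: 260489513/82536575 ≈ 3.1560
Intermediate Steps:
-33664/r + 27501/25435 = -33664/(-16225) + 27501/25435 = -33664*(-1/16225) + 27501*(1/25435) = 33664/16225 + 27501/25435 = 260489513/82536575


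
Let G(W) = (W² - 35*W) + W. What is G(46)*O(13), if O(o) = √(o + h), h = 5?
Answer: 1656*√2 ≈ 2341.9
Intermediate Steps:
G(W) = W² - 34*W
O(o) = √(5 + o) (O(o) = √(o + 5) = √(5 + o))
G(46)*O(13) = (46*(-34 + 46))*√(5 + 13) = (46*12)*√18 = 552*(3*√2) = 1656*√2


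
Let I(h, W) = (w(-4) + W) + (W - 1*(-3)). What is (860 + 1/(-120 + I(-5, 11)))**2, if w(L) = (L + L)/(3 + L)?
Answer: 5597882761/7569 ≈ 7.3958e+5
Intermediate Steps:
w(L) = 2*L/(3 + L) (w(L) = (2*L)/(3 + L) = 2*L/(3 + L))
I(h, W) = 11 + 2*W (I(h, W) = (2*(-4)/(3 - 4) + W) + (W - 1*(-3)) = (2*(-4)/(-1) + W) + (W + 3) = (2*(-4)*(-1) + W) + (3 + W) = (8 + W) + (3 + W) = 11 + 2*W)
(860 + 1/(-120 + I(-5, 11)))**2 = (860 + 1/(-120 + (11 + 2*11)))**2 = (860 + 1/(-120 + (11 + 22)))**2 = (860 + 1/(-120 + 33))**2 = (860 + 1/(-87))**2 = (860 - 1/87)**2 = (74819/87)**2 = 5597882761/7569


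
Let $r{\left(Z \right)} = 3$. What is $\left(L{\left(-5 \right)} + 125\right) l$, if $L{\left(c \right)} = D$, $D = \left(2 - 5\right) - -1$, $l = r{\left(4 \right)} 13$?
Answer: $4797$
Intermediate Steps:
$l = 39$ ($l = 3 \cdot 13 = 39$)
$D = -2$ ($D = -3 + 1 = -2$)
$L{\left(c \right)} = -2$
$\left(L{\left(-5 \right)} + 125\right) l = \left(-2 + 125\right) 39 = 123 \cdot 39 = 4797$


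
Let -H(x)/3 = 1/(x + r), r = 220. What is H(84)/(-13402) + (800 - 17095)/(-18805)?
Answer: 13277855155/15323096288 ≈ 0.86653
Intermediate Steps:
H(x) = -3/(220 + x) (H(x) = -3/(x + 220) = -3/(220 + x))
H(84)/(-13402) + (800 - 17095)/(-18805) = -3/(220 + 84)/(-13402) + (800 - 17095)/(-18805) = -3/304*(-1/13402) - 16295*(-1/18805) = -3*1/304*(-1/13402) + 3259/3761 = -3/304*(-1/13402) + 3259/3761 = 3/4074208 + 3259/3761 = 13277855155/15323096288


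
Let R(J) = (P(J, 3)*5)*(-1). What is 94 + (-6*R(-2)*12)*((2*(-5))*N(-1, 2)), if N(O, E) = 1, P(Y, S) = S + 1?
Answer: -14306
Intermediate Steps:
P(Y, S) = 1 + S
R(J) = -20 (R(J) = ((1 + 3)*5)*(-1) = (4*5)*(-1) = 20*(-1) = -20)
94 + (-6*R(-2)*12)*((2*(-5))*N(-1, 2)) = 94 + (-6*(-20)*12)*((2*(-5))*1) = 94 + (120*12)*(-10*1) = 94 + 1440*(-10) = 94 - 14400 = -14306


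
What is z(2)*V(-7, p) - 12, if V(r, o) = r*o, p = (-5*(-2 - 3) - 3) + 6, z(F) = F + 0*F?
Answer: -404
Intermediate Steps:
z(F) = F (z(F) = F + 0 = F)
p = 28 (p = (-5*(-5) - 3) + 6 = (25 - 3) + 6 = 22 + 6 = 28)
V(r, o) = o*r
z(2)*V(-7, p) - 12 = 2*(28*(-7)) - 12 = 2*(-196) - 12 = -392 - 12 = -404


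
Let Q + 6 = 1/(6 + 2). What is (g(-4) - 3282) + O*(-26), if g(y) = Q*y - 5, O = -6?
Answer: -6215/2 ≈ -3107.5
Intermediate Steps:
Q = -47/8 (Q = -6 + 1/(6 + 2) = -6 + 1/8 = -6 + ⅛ = -47/8 ≈ -5.8750)
g(y) = -5 - 47*y/8 (g(y) = -47*y/8 - 5 = -5 - 47*y/8)
(g(-4) - 3282) + O*(-26) = ((-5 - 47/8*(-4)) - 3282) - 6*(-26) = ((-5 + 47/2) - 3282) + 156 = (37/2 - 3282) + 156 = -6527/2 + 156 = -6215/2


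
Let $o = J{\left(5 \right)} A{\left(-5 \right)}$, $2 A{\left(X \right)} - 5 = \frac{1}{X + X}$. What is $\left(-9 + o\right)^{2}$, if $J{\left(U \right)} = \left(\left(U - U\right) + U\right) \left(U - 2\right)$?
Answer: $\frac{12321}{16} \approx 770.06$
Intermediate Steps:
$J{\left(U \right)} = U \left(-2 + U\right)$ ($J{\left(U \right)} = \left(0 + U\right) \left(-2 + U\right) = U \left(-2 + U\right)$)
$A{\left(X \right)} = \frac{5}{2} + \frac{1}{4 X}$ ($A{\left(X \right)} = \frac{5}{2} + \frac{1}{2 \left(X + X\right)} = \frac{5}{2} + \frac{1}{2 \cdot 2 X} = \frac{5}{2} + \frac{\frac{1}{2} \frac{1}{X}}{2} = \frac{5}{2} + \frac{1}{4 X}$)
$o = \frac{147}{4}$ ($o = 5 \left(-2 + 5\right) \frac{1 + 10 \left(-5\right)}{4 \left(-5\right)} = 5 \cdot 3 \cdot \frac{1}{4} \left(- \frac{1}{5}\right) \left(1 - 50\right) = 15 \cdot \frac{1}{4} \left(- \frac{1}{5}\right) \left(-49\right) = 15 \cdot \frac{49}{20} = \frac{147}{4} \approx 36.75$)
$\left(-9 + o\right)^{2} = \left(-9 + \frac{147}{4}\right)^{2} = \left(\frac{111}{4}\right)^{2} = \frac{12321}{16}$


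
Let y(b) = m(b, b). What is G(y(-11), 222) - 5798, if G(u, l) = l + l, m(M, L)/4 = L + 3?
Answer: -5354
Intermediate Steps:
m(M, L) = 12 + 4*L (m(M, L) = 4*(L + 3) = 4*(3 + L) = 12 + 4*L)
y(b) = 12 + 4*b
G(u, l) = 2*l
G(y(-11), 222) - 5798 = 2*222 - 5798 = 444 - 5798 = -5354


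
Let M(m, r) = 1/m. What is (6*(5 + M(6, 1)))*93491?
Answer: 2898221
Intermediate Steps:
(6*(5 + M(6, 1)))*93491 = (6*(5 + 1/6))*93491 = (6*(5 + ⅙))*93491 = (6*(31/6))*93491 = 31*93491 = 2898221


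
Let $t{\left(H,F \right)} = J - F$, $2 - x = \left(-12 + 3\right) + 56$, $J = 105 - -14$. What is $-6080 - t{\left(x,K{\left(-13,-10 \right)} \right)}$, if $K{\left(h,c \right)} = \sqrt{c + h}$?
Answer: $-6199 + i \sqrt{23} \approx -6199.0 + 4.7958 i$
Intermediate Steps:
$J = 119$ ($J = 105 + 14 = 119$)
$x = -45$ ($x = 2 - \left(\left(-12 + 3\right) + 56\right) = 2 - \left(-9 + 56\right) = 2 - 47 = -45$)
$t{\left(H,F \right)} = 119 - F$
$-6080 - t{\left(x,K{\left(-13,-10 \right)} \right)} = -6080 - \left(119 - \sqrt{-10 - 13}\right) = -6080 - \left(119 - \sqrt{-23}\right) = -6080 - \left(119 - i \sqrt{23}\right) = -6199 + i \sqrt{23}$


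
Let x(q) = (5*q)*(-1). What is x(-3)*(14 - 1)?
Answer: 195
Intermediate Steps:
x(q) = -5*q
x(-3)*(14 - 1) = (-5*(-3))*(14 - 1) = 15*13 = 195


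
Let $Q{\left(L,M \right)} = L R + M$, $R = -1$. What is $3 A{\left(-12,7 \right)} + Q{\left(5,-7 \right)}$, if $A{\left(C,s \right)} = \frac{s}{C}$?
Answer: $- \frac{55}{4} \approx -13.75$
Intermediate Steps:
$Q{\left(L,M \right)} = M - L$ ($Q{\left(L,M \right)} = L \left(-1\right) + M = - L + M = M - L$)
$3 A{\left(-12,7 \right)} + Q{\left(5,-7 \right)} = 3 \frac{7}{-12} - 12 = 3 \cdot 7 \left(- \frac{1}{12}\right) - 12 = 3 \left(- \frac{7}{12}\right) - 12 = - \frac{7}{4} - 12 = - \frac{55}{4}$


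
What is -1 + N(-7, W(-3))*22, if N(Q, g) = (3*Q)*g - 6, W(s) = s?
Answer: 1253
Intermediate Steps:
N(Q, g) = -6 + 3*Q*g (N(Q, g) = 3*Q*g - 6 = -6 + 3*Q*g)
-1 + N(-7, W(-3))*22 = -1 + (-6 + 3*(-7)*(-3))*22 = -1 + (-6 + 63)*22 = -1 + 57*22 = -1 + 1254 = 1253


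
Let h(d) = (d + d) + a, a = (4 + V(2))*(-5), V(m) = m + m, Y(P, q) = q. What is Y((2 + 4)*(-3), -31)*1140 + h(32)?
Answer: -35316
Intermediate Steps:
V(m) = 2*m
a = -40 (a = (4 + 2*2)*(-5) = (4 + 4)*(-5) = 8*(-5) = -40)
h(d) = -40 + 2*d (h(d) = (d + d) - 40 = 2*d - 40 = -40 + 2*d)
Y((2 + 4)*(-3), -31)*1140 + h(32) = -31*1140 + (-40 + 2*32) = -35340 + (-40 + 64) = -35340 + 24 = -35316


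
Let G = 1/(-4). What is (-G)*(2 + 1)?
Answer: 3/4 ≈ 0.75000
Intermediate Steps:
G = -1/4 (G = 1*(-1/4) = -1/4 ≈ -0.25000)
(-G)*(2 + 1) = (-1*(-1/4))*(2 + 1) = (1/4)*3 = 3/4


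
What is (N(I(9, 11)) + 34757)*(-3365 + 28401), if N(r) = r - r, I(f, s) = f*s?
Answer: 870176252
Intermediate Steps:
N(r) = 0
(N(I(9, 11)) + 34757)*(-3365 + 28401) = (0 + 34757)*(-3365 + 28401) = 34757*25036 = 870176252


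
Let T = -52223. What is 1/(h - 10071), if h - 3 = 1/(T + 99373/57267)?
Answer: -2990555168/30108909488691 ≈ -9.9325e-5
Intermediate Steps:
h = 8971608237/2990555168 (h = 3 + 1/(-52223 + 99373/57267) = 3 + 1/(-2990555168/57267) = 3 - 57267/2990555168 = 8971608237/2990555168 ≈ 3.0000)
1/(h - 10071) = 1/(8971608237/2990555168 - 10071) = 1/(-30108909488691/2990555168) = -2990555168/30108909488691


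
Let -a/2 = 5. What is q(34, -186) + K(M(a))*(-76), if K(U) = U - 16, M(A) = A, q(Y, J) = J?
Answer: 1790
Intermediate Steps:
a = -10 (a = -2*5 = -10)
K(U) = -16 + U
q(34, -186) + K(M(a))*(-76) = -186 + (-16 - 10)*(-76) = -186 - 26*(-76) = -186 + 1976 = 1790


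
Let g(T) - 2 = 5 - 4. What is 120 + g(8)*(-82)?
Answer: -126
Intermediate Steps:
g(T) = 3 (g(T) = 2 + (5 - 4) = 2 + 1 = 3)
120 + g(8)*(-82) = 120 + 3*(-82) = 120 - 246 = -126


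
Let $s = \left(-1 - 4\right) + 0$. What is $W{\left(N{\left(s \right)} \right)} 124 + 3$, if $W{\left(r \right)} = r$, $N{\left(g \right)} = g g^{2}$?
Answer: $-15497$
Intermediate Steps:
$s = -5$ ($s = -5 + 0 = -5$)
$N{\left(g \right)} = g^{3}$
$W{\left(N{\left(s \right)} \right)} 124 + 3 = \left(-5\right)^{3} \cdot 124 + 3 = \left(-125\right) 124 + 3 = -15500 + 3 = -15497$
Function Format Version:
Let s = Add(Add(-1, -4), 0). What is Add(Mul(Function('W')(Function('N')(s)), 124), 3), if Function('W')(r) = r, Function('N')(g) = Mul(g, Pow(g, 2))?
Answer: -15497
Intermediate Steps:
s = -5 (s = Add(-5, 0) = -5)
Function('N')(g) = Pow(g, 3)
Add(Mul(Function('W')(Function('N')(s)), 124), 3) = Add(Mul(Pow(-5, 3), 124), 3) = Add(Mul(-125, 124), 3) = Add(-15500, 3) = -15497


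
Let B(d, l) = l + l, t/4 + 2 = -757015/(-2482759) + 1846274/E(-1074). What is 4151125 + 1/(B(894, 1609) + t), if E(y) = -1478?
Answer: 13598641208993345849/3275892971382 ≈ 4.1511e+6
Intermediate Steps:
t = -9180147114800/1834758901 (t = -8 + 4*(-757015/(-2482759) + 1846274/(-1478)) = -8 + 4*(-757015*(-1/2482759) + 1846274*(-1/1478)) = -8 + 4*(757015/2482759 - 923137/739) = -8 + 4*(-2291367260898/1834758901) = -8 - 9165469043592/1834758901 = -9180147114800/1834758901 ≈ -5003.5)
B(d, l) = 2*l
4151125 + 1/(B(894, 1609) + t) = 4151125 + 1/(2*1609 - 9180147114800/1834758901) = 4151125 + 1/(3218 - 9180147114800/1834758901) = 4151125 + 1/(-3275892971382/1834758901) = 4151125 - 1834758901/3275892971382 = 13598641208993345849/3275892971382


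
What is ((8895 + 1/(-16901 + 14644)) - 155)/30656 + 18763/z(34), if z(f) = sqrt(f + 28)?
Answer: 19726179/69190592 + 18763*sqrt(62)/62 ≈ 2383.2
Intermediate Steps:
z(f) = sqrt(28 + f)
((8895 + 1/(-16901 + 14644)) - 155)/30656 + 18763/z(34) = ((8895 + 1/(-16901 + 14644)) - 155)/30656 + 18763/(sqrt(28 + 34)) = ((8895 + 1/(-2257)) - 155)*(1/30656) + 18763/(sqrt(62)) = ((8895 - 1/2257) - 155)*(1/30656) + 18763*(sqrt(62)/62) = (20076014/2257 - 155)*(1/30656) + 18763*sqrt(62)/62 = (19726179/2257)*(1/30656) + 18763*sqrt(62)/62 = 19726179/69190592 + 18763*sqrt(62)/62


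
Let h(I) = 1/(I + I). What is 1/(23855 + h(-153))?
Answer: 306/7299629 ≈ 4.1920e-5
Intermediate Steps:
h(I) = 1/(2*I)
1/(23855 + h(-153)) = 1/(23855 + (½)/(-153)) = 1/(23855 + (½)*(-1/153)) = 1/(23855 - 1/306) = 1/(7299629/306) = 306/7299629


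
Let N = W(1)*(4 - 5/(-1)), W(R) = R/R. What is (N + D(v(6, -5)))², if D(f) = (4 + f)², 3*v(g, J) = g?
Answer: 2025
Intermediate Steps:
v(g, J) = g/3
W(R) = 1
N = 9 (N = 1*(4 - 5/(-1)) = 1*(4 - 5*(-1)) = 1*(4 + 5) = 1*9 = 9)
(N + D(v(6, -5)))² = (9 + (4 + (⅓)*6)²)² = (9 + (4 + 2)²)² = (9 + 6²)² = (9 + 36)² = 45² = 2025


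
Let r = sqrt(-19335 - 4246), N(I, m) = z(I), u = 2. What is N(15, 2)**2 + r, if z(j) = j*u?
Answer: 900 + I*sqrt(23581) ≈ 900.0 + 153.56*I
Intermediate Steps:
z(j) = 2*j (z(j) = j*2 = 2*j)
N(I, m) = 2*I
r = I*sqrt(23581) (r = sqrt(-23581) = I*sqrt(23581) ≈ 153.56*I)
N(15, 2)**2 + r = (2*15)**2 + I*sqrt(23581) = 30**2 + I*sqrt(23581) = 900 + I*sqrt(23581)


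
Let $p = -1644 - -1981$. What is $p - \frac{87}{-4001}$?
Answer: $\frac{1348424}{4001} \approx 337.02$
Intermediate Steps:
$p = 337$ ($p = -1644 + 1981 = 337$)
$p - \frac{87}{-4001} = 337 - \frac{87}{-4001} = 337 - - \frac{87}{4001} = 337 + \frac{87}{4001} = \frac{1348424}{4001}$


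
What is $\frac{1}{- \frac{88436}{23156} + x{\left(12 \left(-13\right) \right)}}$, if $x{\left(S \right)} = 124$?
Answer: $\frac{5789}{695727} \approx 0.0083208$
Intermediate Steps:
$\frac{1}{- \frac{88436}{23156} + x{\left(12 \left(-13\right) \right)}} = \frac{1}{- \frac{88436}{23156} + 124} = \frac{1}{\left(-88436\right) \frac{1}{23156} + 124} = \frac{1}{- \frac{22109}{5789} + 124} = \frac{1}{\frac{695727}{5789}} = \frac{5789}{695727}$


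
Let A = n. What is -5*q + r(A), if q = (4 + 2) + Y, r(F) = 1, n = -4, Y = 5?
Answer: -54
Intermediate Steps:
A = -4
q = 11 (q = (4 + 2) + 5 = 6 + 5 = 11)
-5*q + r(A) = -5*11 + 1 = -55 + 1 = -54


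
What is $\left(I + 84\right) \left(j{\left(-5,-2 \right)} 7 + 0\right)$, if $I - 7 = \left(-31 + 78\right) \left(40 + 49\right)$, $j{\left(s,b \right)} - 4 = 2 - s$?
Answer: $329098$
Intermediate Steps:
$j{\left(s,b \right)} = 6 - s$ ($j{\left(s,b \right)} = 4 - \left(-2 + s\right) = 6 - s$)
$I = 4190$ ($I = 7 + \left(-31 + 78\right) \left(40 + 49\right) = 7 + 47 \cdot 89 = 7 + 4183 = 4190$)
$\left(I + 84\right) \left(j{\left(-5,-2 \right)} 7 + 0\right) = \left(4190 + 84\right) \left(\left(6 - -5\right) 7 + 0\right) = 4274 \left(\left(6 + 5\right) 7 + 0\right) = 4274 \left(11 \cdot 7 + 0\right) = 4274 \left(77 + 0\right) = 4274 \cdot 77 = 329098$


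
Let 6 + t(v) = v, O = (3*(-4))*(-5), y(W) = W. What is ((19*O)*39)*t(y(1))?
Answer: -222300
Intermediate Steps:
O = 60 (O = -12*(-5) = 60)
t(v) = -6 + v
((19*O)*39)*t(y(1)) = ((19*60)*39)*(-6 + 1) = (1140*39)*(-5) = 44460*(-5) = -222300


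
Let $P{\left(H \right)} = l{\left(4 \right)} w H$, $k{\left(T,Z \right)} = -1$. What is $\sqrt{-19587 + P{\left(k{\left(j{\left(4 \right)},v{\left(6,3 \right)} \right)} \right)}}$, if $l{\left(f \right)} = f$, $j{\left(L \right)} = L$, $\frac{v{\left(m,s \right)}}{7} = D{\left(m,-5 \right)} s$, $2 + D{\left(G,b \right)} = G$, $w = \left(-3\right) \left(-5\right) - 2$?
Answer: $i \sqrt{19639} \approx 140.14 i$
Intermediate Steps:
$w = 13$ ($w = 15 - 2 = 13$)
$D{\left(G,b \right)} = -2 + G$
$v{\left(m,s \right)} = 7 s \left(-2 + m\right)$ ($v{\left(m,s \right)} = 7 \left(-2 + m\right) s = 7 s \left(-2 + m\right)$)
$P{\left(H \right)} = 52 H$ ($P{\left(H \right)} = 4 \cdot 13 H = 52 H$)
$\sqrt{-19587 + P{\left(k{\left(j{\left(4 \right)},v{\left(6,3 \right)} \right)} \right)}} = \sqrt{-19587 + 52 \left(-1\right)} = \sqrt{-19587 - 52} = \sqrt{-19639} = i \sqrt{19639}$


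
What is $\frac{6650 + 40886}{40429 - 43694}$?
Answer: $- \frac{47536}{3265} \approx -14.559$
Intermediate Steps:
$\frac{6650 + 40886}{40429 - 43694} = \frac{47536}{40429 - 43694} = \frac{47536}{-3265} = 47536 \left(- \frac{1}{3265}\right) = - \frac{47536}{3265}$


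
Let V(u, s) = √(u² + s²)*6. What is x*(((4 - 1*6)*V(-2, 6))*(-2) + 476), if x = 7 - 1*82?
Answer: -35700 - 3600*√10 ≈ -47084.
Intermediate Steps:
x = -75 (x = 7 - 82 = -75)
V(u, s) = 6*√(s² + u²) (V(u, s) = √(s² + u²)*6 = 6*√(s² + u²))
x*(((4 - 1*6)*V(-2, 6))*(-2) + 476) = -75*(((4 - 1*6)*(6*√(6² + (-2)²)))*(-2) + 476) = -75*(((4 - 6)*(6*√(36 + 4)))*(-2) + 476) = -75*(-12*√40*(-2) + 476) = -75*(-12*2*√10*(-2) + 476) = -75*(-24*√10*(-2) + 476) = -75*(48*√10 + 476) = -75*(476 + 48*√10) = -35700 - 3600*√10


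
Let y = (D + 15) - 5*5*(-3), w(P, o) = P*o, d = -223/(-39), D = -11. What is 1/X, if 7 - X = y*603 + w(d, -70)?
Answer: -39/1841960 ≈ -2.1173e-5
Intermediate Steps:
d = 223/39 (d = -223*(-1/39) = 223/39 ≈ 5.7179)
y = 79 (y = (-11 + 15) - 5*5*(-3) = 4 - 25*(-3) = 4 + 75 = 79)
X = -1841960/39 (X = 7 - (79*603 + (223/39)*(-70)) = 7 - (47637 - 15610/39) = 7 - 1*1842233/39 = 7 - 1842233/39 = -1841960/39 ≈ -47230.)
1/X = 1/(-1841960/39) = -39/1841960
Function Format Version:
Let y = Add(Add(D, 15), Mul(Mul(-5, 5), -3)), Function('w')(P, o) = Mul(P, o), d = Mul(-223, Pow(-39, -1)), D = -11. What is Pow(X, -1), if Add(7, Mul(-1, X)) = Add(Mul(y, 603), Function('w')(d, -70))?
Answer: Rational(-39, 1841960) ≈ -2.1173e-5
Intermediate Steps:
d = Rational(223, 39) (d = Mul(-223, Rational(-1, 39)) = Rational(223, 39) ≈ 5.7179)
y = 79 (y = Add(Add(-11, 15), Mul(Mul(-5, 5), -3)) = Add(4, Mul(-25, -3)) = Add(4, 75) = 79)
X = Rational(-1841960, 39) (X = Add(7, Mul(-1, Add(Mul(79, 603), Mul(Rational(223, 39), -70)))) = Add(7, Mul(-1, Add(47637, Rational(-15610, 39)))) = Add(7, Mul(-1, Rational(1842233, 39))) = Add(7, Rational(-1842233, 39)) = Rational(-1841960, 39) ≈ -47230.)
Pow(X, -1) = Pow(Rational(-1841960, 39), -1) = Rational(-39, 1841960)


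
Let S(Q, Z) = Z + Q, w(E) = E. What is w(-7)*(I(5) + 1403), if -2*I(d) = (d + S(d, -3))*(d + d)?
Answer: -9576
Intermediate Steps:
S(Q, Z) = Q + Z
I(d) = -d*(-3 + 2*d) (I(d) = -(d + (d - 3))*(d + d)/2 = -(d + (-3 + d))*2*d/2 = -(-3 + 2*d)*2*d/2 = -d*(-3 + 2*d))
w(-7)*(I(5) + 1403) = -7*(5*(3 - 2*5) + 1403) = -7*(5*(3 - 10) + 1403) = -7*(5*(-7) + 1403) = -7*(-35 + 1403) = -7*1368 = -9576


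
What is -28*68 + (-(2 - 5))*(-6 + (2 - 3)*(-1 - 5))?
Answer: -1904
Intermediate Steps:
-28*68 + (-(2 - 5))*(-6 + (2 - 3)*(-1 - 5)) = -1904 + (-1*(-3))*(-6 - 1*(-6)) = -1904 + 3*(-6 + 6) = -1904 + 3*0 = -1904 + 0 = -1904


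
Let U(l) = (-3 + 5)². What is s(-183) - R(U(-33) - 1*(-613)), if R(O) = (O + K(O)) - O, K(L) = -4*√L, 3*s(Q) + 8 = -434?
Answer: -442/3 + 4*√617 ≈ -47.975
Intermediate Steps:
s(Q) = -442/3 (s(Q) = -8/3 + (⅓)*(-434) = -8/3 - 434/3 = -442/3)
U(l) = 4 (U(l) = 2² = 4)
R(O) = -4*√O (R(O) = (O - 4*√O) - O = -4*√O)
s(-183) - R(U(-33) - 1*(-613)) = -442/3 - (-4)*√(4 - 1*(-613)) = -442/3 - (-4)*√(4 + 613) = -442/3 - (-4)*√617 = -442/3 + 4*√617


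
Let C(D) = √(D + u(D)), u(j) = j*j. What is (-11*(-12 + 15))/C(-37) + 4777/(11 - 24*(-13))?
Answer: 281/19 - 11*√37/74 ≈ 13.885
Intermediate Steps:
u(j) = j²
C(D) = √(D + D²)
(-11*(-12 + 15))/C(-37) + 4777/(11 - 24*(-13)) = (-11*(-12 + 15))/(√(-37*(1 - 37))) + 4777/(11 - 24*(-13)) = (-11*3)/(√(-37*(-36))) + 4777/(11 + 312) = -33*√37/222 + 4777/323 = -33*√37/222 + 4777*(1/323) = -11*√37/74 + 281/19 = 281/19 - 11*√37/74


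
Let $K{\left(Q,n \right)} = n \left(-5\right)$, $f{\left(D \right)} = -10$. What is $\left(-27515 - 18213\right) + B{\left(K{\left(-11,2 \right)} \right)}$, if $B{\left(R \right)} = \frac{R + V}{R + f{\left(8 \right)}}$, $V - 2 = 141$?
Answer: $- \frac{914693}{20} \approx -45735.0$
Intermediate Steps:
$V = 143$ ($V = 2 + 141 = 143$)
$K{\left(Q,n \right)} = - 5 n$
$B{\left(R \right)} = \frac{143 + R}{-10 + R}$ ($B{\left(R \right)} = \frac{R + 143}{R - 10} = \frac{143 + R}{-10 + R}$)
$\left(-27515 - 18213\right) + B{\left(K{\left(-11,2 \right)} \right)} = \left(-27515 - 18213\right) + \frac{143 - 10}{-10 - 10} = -45728 + \frac{143 - 10}{-10 - 10} = -45728 + \frac{1}{-20} \cdot 133 = -45728 - \frac{133}{20} = - \frac{914693}{20}$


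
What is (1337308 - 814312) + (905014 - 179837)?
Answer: 1248173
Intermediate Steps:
(1337308 - 814312) + (905014 - 179837) = 522996 + 725177 = 1248173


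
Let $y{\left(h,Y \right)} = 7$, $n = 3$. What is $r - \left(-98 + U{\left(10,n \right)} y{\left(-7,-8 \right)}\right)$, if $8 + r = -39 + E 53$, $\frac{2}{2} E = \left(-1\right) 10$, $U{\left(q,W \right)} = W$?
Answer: $-500$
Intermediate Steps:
$E = -10$ ($E = \left(-1\right) 10 = -10$)
$r = -577$ ($r = -8 - 569 = -577$)
$r - \left(-98 + U{\left(10,n \right)} y{\left(-7,-8 \right)}\right) = -577 - \left(-98 + 3 \cdot 7\right) = -577 - \left(-98 + 21\right) = -577 - -77 = -577 + 77 = -500$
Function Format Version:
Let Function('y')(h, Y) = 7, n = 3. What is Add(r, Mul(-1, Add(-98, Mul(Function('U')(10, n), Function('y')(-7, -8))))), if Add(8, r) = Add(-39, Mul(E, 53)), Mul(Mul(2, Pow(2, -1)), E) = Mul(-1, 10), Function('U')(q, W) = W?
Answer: -500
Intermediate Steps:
E = -10 (E = Mul(-1, 10) = -10)
r = -577 (r = Add(-8, Add(-39, Mul(-10, 53))) = Add(-8, Add(-39, -530)) = Add(-8, -569) = -577)
Add(r, Mul(-1, Add(-98, Mul(Function('U')(10, n), Function('y')(-7, -8))))) = Add(-577, Mul(-1, Add(-98, Mul(3, 7)))) = Add(-577, Mul(-1, Add(-98, 21))) = Add(-577, Mul(-1, -77)) = Add(-577, 77) = -500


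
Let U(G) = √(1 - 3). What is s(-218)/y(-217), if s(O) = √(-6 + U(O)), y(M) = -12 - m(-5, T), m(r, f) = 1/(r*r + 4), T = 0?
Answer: -29*√(-6 + I*√2)/349 ≈ -0.023825 - 0.20493*I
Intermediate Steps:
m(r, f) = 1/(4 + r²) (m(r, f) = 1/(r² + 4) = 1/(4 + r²))
U(G) = I*√2 (U(G) = √(-2) = I*√2)
y(M) = -349/29 (y(M) = -12 - 1/(4 + (-5)²) = -12 - 1/(4 + 25) = -12 - 1/29 = -349/29)
s(O) = √(-6 + I*√2)
s(-218)/y(-217) = √(-6 + I*√2)/(-349/29) = √(-6 + I*√2)*(-29/349) = -29*√(-6 + I*√2)/349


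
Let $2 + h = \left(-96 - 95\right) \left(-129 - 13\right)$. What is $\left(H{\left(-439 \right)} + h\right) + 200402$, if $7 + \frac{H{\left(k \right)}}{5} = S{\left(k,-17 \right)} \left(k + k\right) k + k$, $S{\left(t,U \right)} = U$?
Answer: $-32537278$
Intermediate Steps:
$h = 27120$ ($h = -2 + \left(-96 - 95\right) \left(-129 - 13\right) = -2 + \left(-96 - 95\right) \left(-142\right) = -2 - -27122 = -2 + 27122 = 27120$)
$H{\left(k \right)} = -35 - 170 k^{2} + 5 k$ ($H{\left(k \right)} = -35 + 5 \left(- 17 \left(k + k\right) k + k\right) = -35 + 5 \left(- 17 \cdot 2 k k + k\right) = -35 + 5 \left(- 34 k k + k\right) = -35 + 5 \left(- 34 k^{2} + k\right) = -35 + 5 \left(k - 34 k^{2}\right) = -35 - \left(- 5 k + 170 k^{2}\right) = -35 - 170 k^{2} + 5 k$)
$\left(H{\left(-439 \right)} + h\right) + 200402 = \left(\left(-35 - 170 \left(-439\right)^{2} + 5 \left(-439\right)\right) + 27120\right) + 200402 = \left(\left(-35 - 32762570 - 2195\right) + 27120\right) + 200402 = \left(-32764800 + 27120\right) + 200402 = -32737680 + 200402 = -32537278$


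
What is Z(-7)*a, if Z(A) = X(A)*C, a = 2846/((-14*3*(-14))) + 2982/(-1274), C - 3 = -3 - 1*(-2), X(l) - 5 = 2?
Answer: 9553/273 ≈ 34.993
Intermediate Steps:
X(l) = 7 (X(l) = 5 + 2 = 7)
C = 2 (C = 3 + (-3 - 1*(-2)) = 3 + (-3 + 2) = 3 - 1 = 2)
a = 9553/3822 (a = 2846/((-42*(-14))) + 2982*(-1/1274) = 2846/588 - 213/91 = 2846*(1/588) - 213/91 = 1423/294 - 213/91 = 9553/3822 ≈ 2.4995)
Z(A) = 14 (Z(A) = 7*2 = 14)
Z(-7)*a = 14*(9553/3822) = 9553/273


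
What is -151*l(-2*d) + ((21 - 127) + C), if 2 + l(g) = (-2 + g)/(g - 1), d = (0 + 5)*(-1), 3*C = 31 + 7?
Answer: 670/9 ≈ 74.444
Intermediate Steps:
C = 38/3 (C = (31 + 7)/3 = (⅓)*38 = 38/3 ≈ 12.667)
d = -5 (d = 5*(-1) = -5)
l(g) = -2 + (-2 + g)/(-1 + g) (l(g) = -2 + (-2 + g)/(g - 1) = -2 + (-2 + g)/(-1 + g))
-151*l(-2*d) + ((21 - 127) + C) = -(-151)*(-2*(-5))/(-1 - 2*(-5)) + ((21 - 127) + 38/3) = -(-151)*10/(-1 + 10) + (-106 + 38/3) = -(-151)*10/9 - 280/3 = -151*(-10/9) - 280/3 = 1510/9 - 280/3 = 670/9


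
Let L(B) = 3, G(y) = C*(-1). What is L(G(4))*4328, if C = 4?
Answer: 12984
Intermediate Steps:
G(y) = -4 (G(y) = 4*(-1) = -4)
L(G(4))*4328 = 3*4328 = 12984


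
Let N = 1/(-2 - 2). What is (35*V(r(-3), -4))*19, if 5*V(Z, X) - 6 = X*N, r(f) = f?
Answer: 931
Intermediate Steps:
N = -1/4 (N = 1/(-4) = -1/4 ≈ -0.25000)
V(Z, X) = 6/5 - X/20 (V(Z, X) = 6/5 + (X*(-1/4))/5 = 6/5 + (-X/4)/5 = 6/5 - X/20)
(35*V(r(-3), -4))*19 = (35*(6/5 - 1/20*(-4)))*19 = (35*(6/5 + 1/5))*19 = (35*(7/5))*19 = 49*19 = 931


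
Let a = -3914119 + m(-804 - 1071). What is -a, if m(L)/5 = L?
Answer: 3923494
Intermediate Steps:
m(L) = 5*L
a = -3923494 (a = -3914119 + 5*(-804 - 1071) = -3914119 + 5*(-1875) = -3914119 - 9375 = -3923494)
-a = -1*(-3923494) = 3923494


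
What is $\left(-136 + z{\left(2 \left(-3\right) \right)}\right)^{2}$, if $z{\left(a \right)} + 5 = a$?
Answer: $21609$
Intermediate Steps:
$z{\left(a \right)} = -5 + a$
$\left(-136 + z{\left(2 \left(-3\right) \right)}\right)^{2} = \left(-136 + \left(-5 + 2 \left(-3\right)\right)\right)^{2} = \left(-136 - 11\right)^{2} = \left(-147\right)^{2} = 21609$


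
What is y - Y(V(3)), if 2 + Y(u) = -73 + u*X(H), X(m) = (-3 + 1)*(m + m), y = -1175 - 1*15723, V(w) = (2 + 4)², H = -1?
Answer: -16967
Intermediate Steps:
V(w) = 36 (V(w) = 6² = 36)
y = -16898 (y = -1175 - 15723 = -16898)
X(m) = -4*m
Y(u) = -75 + 4*u (Y(u) = -2 + (-73 + u*(-4*(-1))) = -2 + (-73 + u*4) = -2 + (-73 + 4*u) = -75 + 4*u)
y - Y(V(3)) = -16898 - (-75 + 4*36) = -16898 - (-75 + 144) = -16898 - 1*69 = -16898 - 69 = -16967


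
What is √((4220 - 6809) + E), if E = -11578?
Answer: I*√14167 ≈ 119.03*I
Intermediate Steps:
√((4220 - 6809) + E) = √((4220 - 6809) - 11578) = √(-2589 - 11578) = √(-14167) = I*√14167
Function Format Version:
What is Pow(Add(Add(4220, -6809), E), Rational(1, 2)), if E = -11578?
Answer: Mul(I, Pow(14167, Rational(1, 2))) ≈ Mul(119.03, I)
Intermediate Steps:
Pow(Add(Add(4220, -6809), E), Rational(1, 2)) = Pow(Add(Add(4220, -6809), -11578), Rational(1, 2)) = Pow(Add(-2589, -11578), Rational(1, 2)) = Pow(-14167, Rational(1, 2)) = Mul(I, Pow(14167, Rational(1, 2)))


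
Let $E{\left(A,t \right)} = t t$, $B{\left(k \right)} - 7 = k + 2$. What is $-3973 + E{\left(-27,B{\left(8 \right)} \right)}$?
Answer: $-3684$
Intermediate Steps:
$B{\left(k \right)} = 9 + k$ ($B{\left(k \right)} = 7 + \left(k + 2\right) = 7 + \left(2 + k\right) = 9 + k$)
$E{\left(A,t \right)} = t^{2}$
$-3973 + E{\left(-27,B{\left(8 \right)} \right)} = -3973 + \left(9 + 8\right)^{2} = -3973 + 17^{2} = -3973 + 289 = -3684$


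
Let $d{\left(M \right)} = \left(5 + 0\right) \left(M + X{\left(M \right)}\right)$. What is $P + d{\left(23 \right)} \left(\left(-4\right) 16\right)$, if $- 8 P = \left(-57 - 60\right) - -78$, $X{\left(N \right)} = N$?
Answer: $- \frac{117721}{8} \approx -14715.0$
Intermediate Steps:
$P = \frac{39}{8}$ ($P = - \frac{\left(-57 - 60\right) - -78}{8} = - \frac{-117 + 78}{8} = \left(- \frac{1}{8}\right) \left(-39\right) = \frac{39}{8} \approx 4.875$)
$d{\left(M \right)} = 10 M$ ($d{\left(M \right)} = \left(5 + 0\right) \left(M + M\right) = 5 \cdot 2 M = 10 M$)
$P + d{\left(23 \right)} \left(\left(-4\right) 16\right) = \frac{39}{8} + 10 \cdot 23 \left(\left(-4\right) 16\right) = \frac{39}{8} + 230 \left(-64\right) = \frac{39}{8} - 14720 = - \frac{117721}{8}$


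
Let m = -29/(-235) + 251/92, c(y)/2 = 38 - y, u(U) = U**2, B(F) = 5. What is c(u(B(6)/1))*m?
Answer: 801489/10810 ≈ 74.143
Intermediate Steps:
c(y) = 76 - 2*y (c(y) = 2*(38 - y) = 76 - 2*y)
m = 61653/21620 (m = -29*(-1/235) + 251*(1/92) = 29/235 + 251/92 = 61653/21620 ≈ 2.8517)
c(u(B(6)/1))*m = (76 - 2*(5/1)**2)*(61653/21620) = (76 - 2*(5*1)**2)*(61653/21620) = (76 - 2*5**2)*(61653/21620) = (76 - 2*25)*(61653/21620) = (76 - 50)*(61653/21620) = 26*(61653/21620) = 801489/10810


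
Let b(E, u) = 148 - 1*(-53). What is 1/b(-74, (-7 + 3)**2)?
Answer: 1/201 ≈ 0.0049751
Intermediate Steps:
b(E, u) = 201 (b(E, u) = 148 + 53 = 201)
1/b(-74, (-7 + 3)**2) = 1/201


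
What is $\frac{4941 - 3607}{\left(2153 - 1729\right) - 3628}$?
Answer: $- \frac{667}{1602} \approx -0.41635$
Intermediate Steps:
$\frac{4941 - 3607}{\left(2153 - 1729\right) - 3628} = \frac{1334}{\left(2153 - 1729\right) - 3628} = \frac{1334}{424 - 3628} = \frac{1334}{-3204} = 1334 \left(- \frac{1}{3204}\right) = - \frac{667}{1602}$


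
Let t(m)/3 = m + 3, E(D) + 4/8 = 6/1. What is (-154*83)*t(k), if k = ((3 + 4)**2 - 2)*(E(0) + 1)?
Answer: -11829741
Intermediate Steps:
E(D) = 11/2 (E(D) = -1/2 + 6/1 = -1/2 + 6*1 = -1/2 + 6 = 11/2)
k = 611/2 (k = ((3 + 4)**2 - 2)*(11/2 + 1) = (7**2 - 2)*(13/2) = (49 - 2)*(13/2) = 47*(13/2) = 611/2 ≈ 305.50)
t(m) = 9 + 3*m (t(m) = 3*(m + 3) = 3*(3 + m) = 9 + 3*m)
(-154*83)*t(k) = (-154*83)*(9 + 3*(611/2)) = -12782*(9 + 1833/2) = -12782*1851/2 = -11829741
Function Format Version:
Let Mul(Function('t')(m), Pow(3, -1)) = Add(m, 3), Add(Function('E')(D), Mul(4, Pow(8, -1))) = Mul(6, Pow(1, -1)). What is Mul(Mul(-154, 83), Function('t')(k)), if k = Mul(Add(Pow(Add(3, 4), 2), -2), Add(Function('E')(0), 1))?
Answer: -11829741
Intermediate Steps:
Function('E')(D) = Rational(11, 2) (Function('E')(D) = Add(Rational(-1, 2), Mul(6, Pow(1, -1))) = Add(Rational(-1, 2), Mul(6, 1)) = Add(Rational(-1, 2), 6) = Rational(11, 2))
k = Rational(611, 2) (k = Mul(Add(Pow(Add(3, 4), 2), -2), Add(Rational(11, 2), 1)) = Mul(Add(Pow(7, 2), -2), Rational(13, 2)) = Mul(Add(49, -2), Rational(13, 2)) = Mul(47, Rational(13, 2)) = Rational(611, 2) ≈ 305.50)
Function('t')(m) = Add(9, Mul(3, m)) (Function('t')(m) = Mul(3, Add(m, 3)) = Mul(3, Add(3, m)) = Add(9, Mul(3, m)))
Mul(Mul(-154, 83), Function('t')(k)) = Mul(Mul(-154, 83), Add(9, Mul(3, Rational(611, 2)))) = Mul(-12782, Add(9, Rational(1833, 2))) = Mul(-12782, Rational(1851, 2)) = -11829741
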